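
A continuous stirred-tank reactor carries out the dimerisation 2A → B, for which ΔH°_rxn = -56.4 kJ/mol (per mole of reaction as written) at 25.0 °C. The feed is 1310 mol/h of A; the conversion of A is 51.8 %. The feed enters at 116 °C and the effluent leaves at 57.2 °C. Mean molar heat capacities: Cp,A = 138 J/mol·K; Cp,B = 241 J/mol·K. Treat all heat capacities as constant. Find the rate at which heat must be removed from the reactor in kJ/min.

Q_out = 502 kJ/min

Extent of reaction ξ = 0.518 × 1310 / 2 = 339.29 mol/h
Reaction term: ξ·ΔH°_rxn = 339.29 × -56.4 = -19136 kJ/h
Sensible, feed 116→25 °C: -16451 kJ/h
Outlet flows (mol/h): A 631.42, B 339.29
Sensible, products 25→57.2 °C: 5438.7 kJ/h
Q = ΔH = -30148 kJ/h = -8.3745 kW
Heat removed = 502.47 kJ/min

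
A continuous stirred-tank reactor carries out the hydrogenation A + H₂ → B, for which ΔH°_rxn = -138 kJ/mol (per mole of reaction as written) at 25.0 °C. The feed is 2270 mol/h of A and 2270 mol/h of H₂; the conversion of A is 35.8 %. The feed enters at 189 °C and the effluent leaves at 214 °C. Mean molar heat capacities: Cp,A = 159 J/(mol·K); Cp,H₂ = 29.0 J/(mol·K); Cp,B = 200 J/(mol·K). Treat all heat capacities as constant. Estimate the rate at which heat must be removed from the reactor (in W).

Extent of reaction ξ = 0.358 × 2270 = 812.66 mol/h
Reaction term: ξ·ΔH°_rxn = 812.66 × -138 = -112150 kJ/h
Sensible, feed 189→25 °C: -69989 kJ/h
Outlet flows (mol/h): A 1457.3, H₂ 1457.3, B 812.66
Sensible, products 25→214 °C: 82501 kJ/h
Q = ΔH = -99635 kJ/h = -27.676 kW
Heat removed = 27676 W

Q_out = 27700 W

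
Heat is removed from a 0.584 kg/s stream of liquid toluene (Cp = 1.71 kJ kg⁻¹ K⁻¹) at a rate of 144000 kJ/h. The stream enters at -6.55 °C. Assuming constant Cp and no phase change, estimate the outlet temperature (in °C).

T_out = -46.6 °C

Q = 144000 kJ/h = 40 kJ/s
ΔT = Q/(ṁ·Cp) = 40/(0.584×1.71) = 40.054 K
T_out = -6.55 − 40.054 = -46.604 °C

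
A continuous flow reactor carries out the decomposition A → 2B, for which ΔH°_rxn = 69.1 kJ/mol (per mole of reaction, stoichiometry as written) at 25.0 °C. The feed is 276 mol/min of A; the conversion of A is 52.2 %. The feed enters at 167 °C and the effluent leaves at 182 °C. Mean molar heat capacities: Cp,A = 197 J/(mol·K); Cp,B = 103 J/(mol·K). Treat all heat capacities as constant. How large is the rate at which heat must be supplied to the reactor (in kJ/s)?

Q_in = 183 kJ/s

Extent of reaction ξ = 0.522 × 276 = 144.07 mol/min
Reaction term: ξ·ΔH°_rxn = 144.07 × 69.1 = 9955.4 kJ/min
Sensible, feed 167→25 °C: -7720.8 kJ/min
Outlet flows (mol/min): A 131.93, B 288.14
Sensible, products 25→182 °C: 8740 kJ/min
Q = ΔH = 10975 kJ/min = 182.91 kW
Heat supplied = 182.91 kJ/s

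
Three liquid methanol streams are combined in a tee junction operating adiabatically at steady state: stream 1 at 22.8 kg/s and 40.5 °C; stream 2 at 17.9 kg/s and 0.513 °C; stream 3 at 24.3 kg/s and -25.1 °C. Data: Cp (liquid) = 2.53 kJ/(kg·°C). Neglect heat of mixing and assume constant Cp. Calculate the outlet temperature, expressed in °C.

Energy balance with Q = 0: Σ ṁᵢCp,ᵢ(T_out − Tᵢ) = 0
Σ ṁᵢCp,ᵢTᵢ = 22.8×2.53×40.5 + 17.9×2.53×0.513 + 24.3×2.53×-25.1 = 816.31
Σ ṁᵢCp,ᵢ = 22.8×2.53 + 17.9×2.53 + 24.3×2.53 = 164.45
T_out = 816.31 / 164.45 = 4.9639 °C

T_out = 4.96 °C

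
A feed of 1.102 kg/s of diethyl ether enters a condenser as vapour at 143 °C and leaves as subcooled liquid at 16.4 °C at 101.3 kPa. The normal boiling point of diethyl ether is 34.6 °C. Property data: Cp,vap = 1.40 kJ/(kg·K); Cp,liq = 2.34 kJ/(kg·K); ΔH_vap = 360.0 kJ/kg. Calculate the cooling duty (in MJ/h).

vapour 143→34.6 °C: -151.76 kJ/kg
condensation at 34.6 °C: -360 kJ/kg
liquid 34.6→16.4 °C: -42.588 kJ/kg
Δh = -151.76 + -360 + -42.588 = -554.35 kJ/kg
Q = ṁ·Δh = 1.102 kg/s × -554.35 kJ/kg = -610.89 kJ/s
|Q| = 610.89 kW = 2199.2 MJ/h

Q_c = 2200 MJ/h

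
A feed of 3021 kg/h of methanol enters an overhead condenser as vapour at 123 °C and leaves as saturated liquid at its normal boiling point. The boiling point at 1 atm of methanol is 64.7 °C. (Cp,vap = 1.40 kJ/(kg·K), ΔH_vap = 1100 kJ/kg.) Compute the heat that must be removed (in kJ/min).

Q_c = 59500 kJ/min

vapour 123→64.7 °C: -81.62 kJ/kg
condensation at 64.7 °C: -1100 kJ/kg
Δh = -81.62 + -1100 = -1181.6 kJ/kg
Q = ṁ·Δh = 3021 kg/h × -1181.6 kJ/kg = -3.5697e+06 kJ/h
|Q| = 991.58 kW = 59495 kJ/min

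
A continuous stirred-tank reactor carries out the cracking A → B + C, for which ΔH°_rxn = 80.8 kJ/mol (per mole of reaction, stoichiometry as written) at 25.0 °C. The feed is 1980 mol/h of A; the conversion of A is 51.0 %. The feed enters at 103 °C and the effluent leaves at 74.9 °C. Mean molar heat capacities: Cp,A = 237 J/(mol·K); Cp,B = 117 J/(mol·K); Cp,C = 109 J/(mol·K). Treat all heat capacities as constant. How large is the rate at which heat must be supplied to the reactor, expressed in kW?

Q_in = 18.8 kW

Extent of reaction ξ = 0.510 × 1980 = 1009.8 mol/h
Reaction term: ξ·ΔH°_rxn = 1009.8 × 80.8 = 81592 kJ/h
Sensible, feed 103→25 °C: -36602 kJ/h
Outlet flows (mol/h): A 970.2, B 1009.8, C 1009.8
Sensible, products 25→74.9 °C: 22862 kJ/h
Q = ΔH = 67851 kJ/h = 18.848 kW
Heat supplied = 18.848 kW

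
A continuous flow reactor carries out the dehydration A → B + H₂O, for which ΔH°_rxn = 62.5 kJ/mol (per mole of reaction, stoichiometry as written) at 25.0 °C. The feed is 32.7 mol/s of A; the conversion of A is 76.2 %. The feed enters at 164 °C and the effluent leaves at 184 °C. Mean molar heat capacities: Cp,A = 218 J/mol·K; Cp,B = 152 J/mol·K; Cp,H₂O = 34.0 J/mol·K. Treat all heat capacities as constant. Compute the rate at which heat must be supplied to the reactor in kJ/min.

Extent of reaction ξ = 0.762 × 32.7 = 24.917 mol/s
Reaction term: ξ·ΔH°_rxn = 24.917 × 62.5 = 1557.3 kJ/s
Sensible, feed 164→25 °C: -990.88 kJ/s
Outlet flows (mol/s): A 7.7826, B 24.917, H₂O 24.917
Sensible, products 25→184 °C: 1006.7 kJ/s
Q = ΔH = 1573.1 kJ/s = 1573.1 kW
Heat supplied = 94388 kJ/min

Q_in = 94400 kJ/min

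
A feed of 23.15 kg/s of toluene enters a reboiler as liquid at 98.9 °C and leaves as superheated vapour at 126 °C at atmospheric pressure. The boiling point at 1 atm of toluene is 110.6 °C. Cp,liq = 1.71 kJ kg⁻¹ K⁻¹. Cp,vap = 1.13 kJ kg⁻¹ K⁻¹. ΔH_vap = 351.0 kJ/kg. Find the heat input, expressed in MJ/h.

liquid 98.9→110.6 °C: 20.007 kJ/kg
vaporisation at 110.6 °C: 351 kJ/kg
vapour 110.6→126 °C: 17.402 kJ/kg
Δh = 20.007 + 351 + 17.402 = 388.41 kJ/kg
Q = ṁ·Δh = 23.15 kg/s × 388.41 kJ/kg = 8991.7 kJ/s
|Q| = 8991.7 kW = 32370 MJ/h

Q = 32400 MJ/h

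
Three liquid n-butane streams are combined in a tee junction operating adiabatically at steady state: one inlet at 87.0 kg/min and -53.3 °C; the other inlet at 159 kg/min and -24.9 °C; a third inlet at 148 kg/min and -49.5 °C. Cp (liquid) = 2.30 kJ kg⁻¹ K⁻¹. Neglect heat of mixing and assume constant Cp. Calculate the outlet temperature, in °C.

Adiabatic, steady state ⇒ Σ ṁᵢCp,ᵢ(T_out − Tᵢ) = 0
T_out = Σ ṁᵢCp,ᵢTᵢ / Σ ṁᵢCp,ᵢ
      = -36621 / 906.2 = -40.412 °C

T_out = -40.4 °C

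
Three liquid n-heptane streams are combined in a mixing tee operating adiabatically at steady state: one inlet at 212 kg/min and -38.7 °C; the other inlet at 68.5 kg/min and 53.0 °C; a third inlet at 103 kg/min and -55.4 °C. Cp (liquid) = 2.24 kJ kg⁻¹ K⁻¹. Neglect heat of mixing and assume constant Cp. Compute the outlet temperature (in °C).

No heat crosses the boundary, so H_out = H_in.
T_out = Σ ṁᵢCp,ᵢTᵢ / Σ ṁᵢCp,ᵢ
      = -23027 / 859.04 = -26.806 °C

T_out = -26.8 °C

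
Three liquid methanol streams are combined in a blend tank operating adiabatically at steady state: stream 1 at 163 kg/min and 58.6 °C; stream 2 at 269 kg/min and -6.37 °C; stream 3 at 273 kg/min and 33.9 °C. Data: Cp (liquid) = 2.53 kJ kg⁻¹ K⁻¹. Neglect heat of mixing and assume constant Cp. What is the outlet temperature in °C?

Adiabatic, steady state ⇒ Σ ṁᵢCp,ᵢ(T_out − Tᵢ) = 0
T_out = Σ ṁᵢCp,ᵢTᵢ / Σ ṁᵢCp,ᵢ
      = 43245 / 1783.6 = 24.245 °C

T_out = 24.2 °C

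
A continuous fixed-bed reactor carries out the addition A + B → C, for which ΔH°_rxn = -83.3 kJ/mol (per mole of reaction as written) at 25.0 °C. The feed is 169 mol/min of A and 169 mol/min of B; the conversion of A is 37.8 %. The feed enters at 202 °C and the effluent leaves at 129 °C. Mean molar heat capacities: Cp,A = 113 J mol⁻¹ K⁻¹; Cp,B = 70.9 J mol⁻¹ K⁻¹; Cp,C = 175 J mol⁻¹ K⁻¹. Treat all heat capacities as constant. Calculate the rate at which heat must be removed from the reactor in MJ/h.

Extent of reaction ξ = 0.378 × 169 = 63.882 mol/min
Reaction term: ξ·ΔH°_rxn = 63.882 × -83.3 = -5321.4 kJ/min
Sensible, feed 202→25 °C: -5501 kJ/min
Outlet flows (mol/min): A 105.12, B 105.12, C 63.882
Sensible, products 25→129 °C: 3173.1 kJ/min
Q = ΔH = -7649.3 kJ/min = -127.49 kW
Heat removed = 458.96 MJ/h

Q_out = 459 MJ/h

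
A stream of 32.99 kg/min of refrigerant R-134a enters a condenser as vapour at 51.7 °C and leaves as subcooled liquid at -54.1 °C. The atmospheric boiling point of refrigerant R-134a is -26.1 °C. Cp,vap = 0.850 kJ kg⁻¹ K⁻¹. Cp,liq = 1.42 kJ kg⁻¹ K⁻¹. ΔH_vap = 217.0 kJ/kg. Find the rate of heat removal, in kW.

Q_c = 178 kW

vapour 51.7→-26.1 °C: -66.13 kJ/kg
condensation at -26.1 °C: -217 kJ/kg
liquid -26.1→-54.1 °C: -39.76 kJ/kg
Δh = -66.13 + -217 + -39.76 = -322.89 kJ/kg
Q = ṁ·Δh = 32.99 kg/min × -322.89 kJ/kg = -10652 kJ/min
|Q| = 177.54 kW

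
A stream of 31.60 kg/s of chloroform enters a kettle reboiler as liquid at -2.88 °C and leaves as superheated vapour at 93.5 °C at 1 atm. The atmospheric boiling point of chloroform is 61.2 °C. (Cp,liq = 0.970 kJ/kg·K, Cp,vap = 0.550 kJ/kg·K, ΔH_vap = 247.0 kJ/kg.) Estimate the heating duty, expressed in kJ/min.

liquid -2.88→61.2 °C: 62.158 kJ/kg
vaporisation at 61.2 °C: 247 kJ/kg
vapour 61.2→93.5 °C: 17.765 kJ/kg
Δh = 62.158 + 247 + 17.765 = 326.92 kJ/kg
Q = ṁ·Δh = 31.60 kg/s × 326.92 kJ/kg = 10331 kJ/s
|Q| = 10331 kW = 619850 kJ/min

Q = 620000 kJ/min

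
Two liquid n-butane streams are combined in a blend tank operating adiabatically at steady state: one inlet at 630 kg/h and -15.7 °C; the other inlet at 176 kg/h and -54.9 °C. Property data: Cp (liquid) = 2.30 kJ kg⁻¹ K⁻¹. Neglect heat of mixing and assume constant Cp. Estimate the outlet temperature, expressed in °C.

T_out = -24.3 °C

No heat crosses the boundary, so H_out = H_in.
T_out = Σ ṁᵢCp,ᵢTᵢ / Σ ṁᵢCp,ᵢ
      = -44973 / 1853.8 = -24.26 °C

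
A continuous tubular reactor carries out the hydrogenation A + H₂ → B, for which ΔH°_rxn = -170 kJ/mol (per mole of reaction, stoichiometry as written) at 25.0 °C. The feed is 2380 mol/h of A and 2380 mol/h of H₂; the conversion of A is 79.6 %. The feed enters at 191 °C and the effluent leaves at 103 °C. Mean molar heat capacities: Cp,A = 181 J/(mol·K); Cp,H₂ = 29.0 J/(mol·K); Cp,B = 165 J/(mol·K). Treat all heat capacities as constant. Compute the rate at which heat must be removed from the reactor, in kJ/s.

Extent of reaction ξ = 0.796 × 2380 = 1894.5 mol/h
Reaction term: ξ·ΔH°_rxn = 1894.5 × -170 = -322060 kJ/h
Sensible, feed 191→25 °C: -82967 kJ/h
Outlet flows (mol/h): A 485.52, H₂ 485.52, B 1894.5
Sensible, products 25→103 °C: 32335 kJ/h
Q = ΔH = -372690 kJ/h = -103.53 kW
Heat removed = 103.53 kJ/s

Q_out = 104 kJ/s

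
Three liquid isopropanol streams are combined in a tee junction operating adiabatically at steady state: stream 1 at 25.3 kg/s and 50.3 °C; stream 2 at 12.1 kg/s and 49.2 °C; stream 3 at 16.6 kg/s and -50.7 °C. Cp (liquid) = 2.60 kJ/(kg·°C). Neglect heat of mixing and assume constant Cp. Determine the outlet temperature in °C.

T_out = 19.0 °C

Energy balance with Q = 0: Σ ṁᵢCp,ᵢ(T_out − Tᵢ) = 0
T_out = Σ ṁᵢCp,ᵢTᵢ / Σ ṁᵢCp,ᵢ
      = 2668.4 / 140.4 = 19.005 °C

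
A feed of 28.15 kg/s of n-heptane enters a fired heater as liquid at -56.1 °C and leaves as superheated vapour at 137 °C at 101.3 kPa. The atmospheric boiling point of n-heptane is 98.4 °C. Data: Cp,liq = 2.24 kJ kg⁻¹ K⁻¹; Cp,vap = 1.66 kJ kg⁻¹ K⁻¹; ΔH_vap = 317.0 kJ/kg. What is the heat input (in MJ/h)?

liquid -56.1→98.4 °C: 346.08 kJ/kg
vaporisation at 98.4 °C: 317 kJ/kg
vapour 98.4→137 °C: 64.076 kJ/kg
Δh = 346.08 + 317 + 64.076 = 727.16 kJ/kg
Q = ṁ·Δh = 28.15 kg/s × 727.16 kJ/kg = 20469 kJ/s
|Q| = 20469 kW = 73690 MJ/h

Q = 73700 MJ/h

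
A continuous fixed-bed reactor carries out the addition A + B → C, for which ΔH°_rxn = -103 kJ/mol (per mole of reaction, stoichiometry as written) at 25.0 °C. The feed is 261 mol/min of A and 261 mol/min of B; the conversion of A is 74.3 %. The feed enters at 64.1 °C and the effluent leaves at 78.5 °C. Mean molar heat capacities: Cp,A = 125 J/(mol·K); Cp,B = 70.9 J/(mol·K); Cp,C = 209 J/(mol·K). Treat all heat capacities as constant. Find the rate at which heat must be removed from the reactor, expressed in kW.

Extent of reaction ξ = 0.743 × 261 = 193.92 mol/min
Reaction term: ξ·ΔH°_rxn = 193.92 × -103 = -19974 kJ/min
Sensible, feed 64.1→25 °C: -1999.2 kJ/min
Outlet flows (mol/min): A 67.077, B 67.077, C 193.92
Sensible, products 25→78.5 °C: 2871.4 kJ/min
Q = ΔH = -19102 kJ/min = -318.36 kW
Heat removed = 318.36 kW

Q_out = 318 kW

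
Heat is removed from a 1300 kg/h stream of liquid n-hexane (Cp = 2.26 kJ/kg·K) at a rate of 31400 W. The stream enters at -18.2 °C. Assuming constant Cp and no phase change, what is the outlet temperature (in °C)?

Q = 31400 W = 113040 kJ/h
ΔT = Q/(ṁ·Cp) = 113040/(1300×2.26) = 38.475 K
T_out = -18.2 − 38.475 = -56.675 °C

T_out = -56.7 °C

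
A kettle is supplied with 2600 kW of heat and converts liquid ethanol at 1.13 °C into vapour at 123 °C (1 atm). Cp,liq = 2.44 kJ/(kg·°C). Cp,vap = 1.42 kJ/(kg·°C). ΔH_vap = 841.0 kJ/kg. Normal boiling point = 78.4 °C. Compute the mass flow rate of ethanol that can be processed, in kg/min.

ṁ = 143 kg/min

Δh = 2.44×(78.4−1.13) + 841.0 + 1.42×(123−78.4) = 1092.9 kJ/kg
Q = 2600 kW = 2600 kJ/s = 156000 kJ/min
ṁ = Q/Δh = 156000 / 1092.9 = 142.74 kg/min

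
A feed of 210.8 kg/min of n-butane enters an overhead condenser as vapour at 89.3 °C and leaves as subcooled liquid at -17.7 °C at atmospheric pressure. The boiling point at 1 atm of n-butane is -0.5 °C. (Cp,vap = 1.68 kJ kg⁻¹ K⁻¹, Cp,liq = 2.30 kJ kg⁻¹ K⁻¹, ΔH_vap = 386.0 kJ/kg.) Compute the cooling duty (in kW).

vapour 89.3→-0.5 °C: -150.86 kJ/kg
condensation at -0.5 °C: -386 kJ/kg
liquid -0.5→-17.7 °C: -39.56 kJ/kg
Δh = -150.86 + -386 + -39.56 = -576.42 kJ/kg
Q = ṁ·Δh = 210.8 kg/min × -576.42 kJ/kg = -121510 kJ/min
|Q| = 2025.2 kW

Q_c = 2030 kW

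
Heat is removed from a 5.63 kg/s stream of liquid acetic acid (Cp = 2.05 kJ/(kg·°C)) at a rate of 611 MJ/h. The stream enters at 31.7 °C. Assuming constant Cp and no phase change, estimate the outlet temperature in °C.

Q = 611 MJ/h = 169.72 kJ/s
ΔT = Q/(ṁ·Cp) = 169.72/(5.63×2.05) = 14.705 K
T_out = 31.7 − 14.705 = 16.995 °C

T_out = 17.0 °C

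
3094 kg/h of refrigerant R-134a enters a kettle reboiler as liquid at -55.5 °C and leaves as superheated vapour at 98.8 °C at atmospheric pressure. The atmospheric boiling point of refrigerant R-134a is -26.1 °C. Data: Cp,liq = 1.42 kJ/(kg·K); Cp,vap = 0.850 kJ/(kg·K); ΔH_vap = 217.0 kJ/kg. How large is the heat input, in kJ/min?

Q = 18800 kJ/min

liquid -55.5→-26.1 °C: 41.748 kJ/kg
vaporisation at -26.1 °C: 217 kJ/kg
vapour -26.1→98.8 °C: 106.17 kJ/kg
Δh = 41.748 + 217 + 106.17 = 364.91 kJ/kg
Q = ṁ·Δh = 3094 kg/h × 364.91 kJ/kg = 1.129e+06 kJ/h
|Q| = 313.62 kW = 18817 kJ/min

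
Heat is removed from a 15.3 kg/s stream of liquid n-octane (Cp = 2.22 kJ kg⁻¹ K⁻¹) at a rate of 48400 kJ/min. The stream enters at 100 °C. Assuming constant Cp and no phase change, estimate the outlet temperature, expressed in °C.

Q = 48400 kJ/min = 806.67 kJ/s
ΔT = Q/(ṁ·Cp) = 806.67/(15.3×2.22) = 23.749 K
T_out = 100 − 23.749 = 76.251 °C

T_out = 76.3 °C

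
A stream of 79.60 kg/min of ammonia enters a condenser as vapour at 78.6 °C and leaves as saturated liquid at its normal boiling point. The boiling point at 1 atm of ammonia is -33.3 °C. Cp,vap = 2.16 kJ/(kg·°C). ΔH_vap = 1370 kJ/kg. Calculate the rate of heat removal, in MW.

vapour 78.6→-33.3 °C: -241.7 kJ/kg
condensation at -33.3 °C: -1370 kJ/kg
Δh = -241.7 + -1370 = -1611.7 kJ/kg
Q = ṁ·Δh = 79.60 kg/min × -1611.7 kJ/kg = -128290 kJ/min
|Q| = 2138.2 kW = 2.1382 MW

Q_c = 2.14 MW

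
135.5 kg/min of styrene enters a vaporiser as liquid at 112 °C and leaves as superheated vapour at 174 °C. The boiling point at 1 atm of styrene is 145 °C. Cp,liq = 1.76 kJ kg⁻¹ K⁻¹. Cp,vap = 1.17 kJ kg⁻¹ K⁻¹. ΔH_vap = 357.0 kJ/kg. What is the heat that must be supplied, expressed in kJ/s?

liquid 112→145 °C: 58.08 kJ/kg
vaporisation at 145 °C: 357 kJ/kg
vapour 145→174 °C: 33.93 kJ/kg
Δh = 58.08 + 357 + 33.93 = 449.01 kJ/kg
Q = ṁ·Δh = 135.5 kg/min × 449.01 kJ/kg = 60841 kJ/min
|Q| = 1014 kW

Q = 1010 kJ/s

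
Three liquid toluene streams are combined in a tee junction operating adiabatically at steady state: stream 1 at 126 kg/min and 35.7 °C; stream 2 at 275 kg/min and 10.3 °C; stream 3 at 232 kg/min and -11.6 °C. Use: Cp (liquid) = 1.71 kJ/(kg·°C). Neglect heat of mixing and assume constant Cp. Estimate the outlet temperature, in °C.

T_out = 7.33 °C

No heat crosses the boundary, so H_out = H_in.
T_out = Σ ṁᵢCp,ᵢTᵢ / Σ ṁᵢCp,ᵢ
      = 7933.5 / 1082.4 = 7.3294 °C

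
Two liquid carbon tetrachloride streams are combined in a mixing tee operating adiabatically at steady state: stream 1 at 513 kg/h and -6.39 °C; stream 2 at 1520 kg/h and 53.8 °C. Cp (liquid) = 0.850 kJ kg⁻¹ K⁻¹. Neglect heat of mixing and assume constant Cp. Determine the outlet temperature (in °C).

No heat crosses the boundary, so H_out = H_in.
T_out = Σ ṁᵢCp,ᵢTᵢ / Σ ṁᵢCp,ᵢ
      = 66723 / 1728 = 38.612 °C

T_out = 38.6 °C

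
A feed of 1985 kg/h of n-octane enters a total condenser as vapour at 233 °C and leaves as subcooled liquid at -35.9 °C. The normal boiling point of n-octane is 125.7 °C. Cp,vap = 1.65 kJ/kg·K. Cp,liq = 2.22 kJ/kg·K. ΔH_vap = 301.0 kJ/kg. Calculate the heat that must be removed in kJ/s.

vapour 233→125.7 °C: -177.04 kJ/kg
condensation at 125.7 °C: -301 kJ/kg
liquid 125.7→-35.9 °C: -358.75 kJ/kg
Δh = -177.04 + -301 + -358.75 = -836.8 kJ/kg
Q = ṁ·Δh = 1985 kg/h × -836.8 kJ/kg = -1.661e+06 kJ/h
|Q| = 461.4 kW

Q_c = 461 kJ/s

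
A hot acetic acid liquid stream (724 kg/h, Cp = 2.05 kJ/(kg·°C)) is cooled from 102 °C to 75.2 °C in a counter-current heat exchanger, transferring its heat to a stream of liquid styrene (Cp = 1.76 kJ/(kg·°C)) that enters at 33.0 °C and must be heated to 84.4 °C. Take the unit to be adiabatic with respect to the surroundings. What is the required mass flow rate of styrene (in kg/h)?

ṁ_c = 440 kg/h

Heat released by hot stream: Q = 724 × 2.05 × (102 − 75.2) = 39777 kJ/h
Energy balance on cold side (adiabatic exchanger): Q = ṁ_c·Cp_c·(T_c,out − T_c,in)
ṁ_c = 39777 / [1.76 × (84.4 − 33.0)] = 439.69 kg/h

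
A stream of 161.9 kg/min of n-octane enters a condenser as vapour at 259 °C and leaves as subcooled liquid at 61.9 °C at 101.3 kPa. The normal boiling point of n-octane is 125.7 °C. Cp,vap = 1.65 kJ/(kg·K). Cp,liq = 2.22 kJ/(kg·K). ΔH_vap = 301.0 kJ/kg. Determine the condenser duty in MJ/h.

vapour 259→125.7 °C: -219.94 kJ/kg
condensation at 125.7 °C: -301 kJ/kg
liquid 125.7→61.9 °C: -141.64 kJ/kg
Δh = -219.94 + -301 + -141.64 = -662.58 kJ/kg
Q = ṁ·Δh = 161.9 kg/min × -662.58 kJ/kg = -107270 kJ/min
|Q| = 1787.9 kW = 6436.3 MJ/h

Q_c = 6440 MJ/h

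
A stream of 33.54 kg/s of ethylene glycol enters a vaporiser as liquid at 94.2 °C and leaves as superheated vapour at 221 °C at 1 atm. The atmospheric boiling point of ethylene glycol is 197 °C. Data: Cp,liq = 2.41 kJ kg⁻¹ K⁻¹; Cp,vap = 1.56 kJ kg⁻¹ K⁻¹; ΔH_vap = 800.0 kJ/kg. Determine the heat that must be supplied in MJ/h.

liquid 94.2→197 °C: 247.75 kJ/kg
vaporisation at 197 °C: 800 kJ/kg
vapour 197→221 °C: 37.44 kJ/kg
Δh = 247.75 + 800 + 37.44 = 1085.2 kJ/kg
Q = ṁ·Δh = 33.54 kg/s × 1085.2 kJ/kg = 36397 kJ/s
|Q| = 36397 kW = 131030 MJ/h

Q = 131000 MJ/h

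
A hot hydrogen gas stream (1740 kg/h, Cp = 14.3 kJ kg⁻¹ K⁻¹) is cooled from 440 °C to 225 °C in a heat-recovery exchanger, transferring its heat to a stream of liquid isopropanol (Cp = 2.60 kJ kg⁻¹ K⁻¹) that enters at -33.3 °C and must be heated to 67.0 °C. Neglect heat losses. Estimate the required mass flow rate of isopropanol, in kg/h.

ṁ_c = 20500 kg/h

Heat released by hot stream: Q = 1740 × 14.3 × (440 − 225) = 5.3496e+06 kJ/h
Energy balance on cold side (adiabatic exchanger): Q = ṁ_c·Cp_c·(T_c,out − T_c,in)
ṁ_c = 5.3496e+06 / [2.60 × (67.0 − -33.3)] = 20514 kg/h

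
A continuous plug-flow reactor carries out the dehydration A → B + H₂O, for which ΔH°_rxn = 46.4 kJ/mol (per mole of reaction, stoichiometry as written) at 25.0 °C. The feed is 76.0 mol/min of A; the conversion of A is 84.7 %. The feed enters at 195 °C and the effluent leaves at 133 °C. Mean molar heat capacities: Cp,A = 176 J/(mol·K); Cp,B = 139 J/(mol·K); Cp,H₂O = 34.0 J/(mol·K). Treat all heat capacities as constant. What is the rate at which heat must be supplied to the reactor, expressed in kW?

Extent of reaction ξ = 0.847 × 76.0 = 64.372 mol/min
Reaction term: ξ·ΔH°_rxn = 64.372 × 46.4 = 2986.9 kJ/min
Sensible, feed 195→25 °C: -2273.9 kJ/min
Outlet flows (mol/min): A 11.628, B 64.372, H₂O 64.372
Sensible, products 25→133 °C: 1423.8 kJ/min
Q = ΔH = 2136.7 kJ/min = 35.612 kW
Heat supplied = 35.612 kW

Q_in = 35.6 kW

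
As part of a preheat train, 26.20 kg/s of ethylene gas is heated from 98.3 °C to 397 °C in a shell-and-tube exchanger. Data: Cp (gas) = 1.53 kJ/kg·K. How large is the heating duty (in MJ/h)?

Q = ṁ·Cp·ΔT = 26.20 × 1.53 × (397 − 98.3) = 11974 kJ/s
Heating duty = 43105 MJ/h

Q = 43100 MJ/h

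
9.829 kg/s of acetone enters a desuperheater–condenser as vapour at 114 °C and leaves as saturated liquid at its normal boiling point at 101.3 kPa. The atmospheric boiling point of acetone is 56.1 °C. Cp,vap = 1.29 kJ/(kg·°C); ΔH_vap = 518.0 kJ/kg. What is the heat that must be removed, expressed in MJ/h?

vapour 114→56.1 °C: -74.691 kJ/kg
condensation at 56.1 °C: -518 kJ/kg
Δh = -74.691 + -518 = -592.69 kJ/kg
Q = ṁ·Δh = 9.829 kg/s × -592.69 kJ/kg = -5825.6 kJ/s
|Q| = 5825.6 kW = 20972 MJ/h

Q_c = 21000 MJ/h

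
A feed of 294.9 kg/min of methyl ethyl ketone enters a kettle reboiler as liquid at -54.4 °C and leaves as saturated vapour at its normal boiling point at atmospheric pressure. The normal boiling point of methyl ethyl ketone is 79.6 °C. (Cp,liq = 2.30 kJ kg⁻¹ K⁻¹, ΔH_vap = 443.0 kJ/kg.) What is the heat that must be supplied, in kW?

Q = 3690 kW

liquid -54.4→79.6 °C: 308.2 kJ/kg
vaporisation at 79.6 °C: 443 kJ/kg
Δh = 308.2 + 443 = 751.2 kJ/kg
Q = ṁ·Δh = 294.9 kg/min × 751.2 kJ/kg = 221530 kJ/min
|Q| = 3692.1 kW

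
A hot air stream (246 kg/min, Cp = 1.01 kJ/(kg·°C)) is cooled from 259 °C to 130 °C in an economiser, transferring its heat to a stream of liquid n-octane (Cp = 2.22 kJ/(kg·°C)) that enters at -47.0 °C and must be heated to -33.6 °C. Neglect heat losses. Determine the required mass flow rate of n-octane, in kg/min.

ṁ_c = 1080 kg/min

Heat released by hot stream: Q = 246 × 1.01 × (259 − 130) = 32051 kJ/min
Energy balance on cold side (adiabatic exchanger): Q = ṁ_c·Cp_c·(T_c,out − T_c,in)
ṁ_c = 32051 / [2.22 × (-33.6 − -47.0)] = 1077.4 kg/min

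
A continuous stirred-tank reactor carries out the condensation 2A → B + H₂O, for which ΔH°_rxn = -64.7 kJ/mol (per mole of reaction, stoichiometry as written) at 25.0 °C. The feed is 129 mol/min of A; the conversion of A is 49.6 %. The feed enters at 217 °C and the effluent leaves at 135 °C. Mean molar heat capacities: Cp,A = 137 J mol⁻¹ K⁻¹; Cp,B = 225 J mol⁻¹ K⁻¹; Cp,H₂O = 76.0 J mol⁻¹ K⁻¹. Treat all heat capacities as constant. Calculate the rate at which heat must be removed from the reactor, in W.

Q_out = 57100 W

Extent of reaction ξ = 0.496 × 129 / 2 = 31.992 mol/min
Reaction term: ξ·ΔH°_rxn = 31.992 × -64.7 = -2069.9 kJ/min
Sensible, feed 217→25 °C: -3393.2 kJ/min
Outlet flows (mol/min): A 65.016, B 31.992, H₂O 31.992
Sensible, products 25→135 °C: 2039 kJ/min
Q = ΔH = -3424.1 kJ/min = -57.068 kW
Heat removed = 57068 W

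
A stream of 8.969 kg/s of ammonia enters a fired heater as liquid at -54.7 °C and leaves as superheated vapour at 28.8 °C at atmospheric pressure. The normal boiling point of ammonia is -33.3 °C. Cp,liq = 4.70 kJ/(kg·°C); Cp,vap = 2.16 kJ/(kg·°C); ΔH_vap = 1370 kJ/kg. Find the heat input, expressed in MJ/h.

liquid -54.7→-33.3 °C: 100.58 kJ/kg
vaporisation at -33.3 °C: 1370 kJ/kg
vapour -33.3→28.8 °C: 134.14 kJ/kg
Δh = 100.58 + 1370 + 134.14 = 1604.7 kJ/kg
Q = ṁ·Δh = 8.969 kg/s × 1604.7 kJ/kg = 14393 kJ/s
|Q| = 14393 kW = 51814 MJ/h

Q = 51800 MJ/h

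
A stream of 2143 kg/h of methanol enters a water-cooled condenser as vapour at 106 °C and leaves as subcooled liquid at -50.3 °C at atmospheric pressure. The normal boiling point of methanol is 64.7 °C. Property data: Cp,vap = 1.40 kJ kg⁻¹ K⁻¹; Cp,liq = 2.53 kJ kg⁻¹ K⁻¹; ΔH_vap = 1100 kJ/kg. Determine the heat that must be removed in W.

vapour 106→64.7 °C: -57.82 kJ/kg
condensation at 64.7 °C: -1100 kJ/kg
liquid 64.7→-50.3 °C: -290.95 kJ/kg
Δh = -57.82 + -1100 + -290.95 = -1448.8 kJ/kg
Q = ṁ·Δh = 2143 kg/h × -1448.8 kJ/kg = -3.1047e+06 kJ/h
|Q| = 862.42 kW = 862420 W

Q_c = 862000 W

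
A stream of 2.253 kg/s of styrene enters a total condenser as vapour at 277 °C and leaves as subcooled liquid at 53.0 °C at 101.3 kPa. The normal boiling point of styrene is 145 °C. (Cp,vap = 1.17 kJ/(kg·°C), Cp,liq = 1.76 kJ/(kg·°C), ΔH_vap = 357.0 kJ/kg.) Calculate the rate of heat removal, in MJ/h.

Q_c = 5460 MJ/h

vapour 277→145 °C: -154.44 kJ/kg
condensation at 145 °C: -357 kJ/kg
liquid 145→53.0 °C: -161.92 kJ/kg
Δh = -154.44 + -357 + -161.92 = -673.36 kJ/kg
Q = ṁ·Δh = 2.253 kg/s × -673.36 kJ/kg = -1517.1 kJ/s
|Q| = 1517.1 kW = 5461.5 MJ/h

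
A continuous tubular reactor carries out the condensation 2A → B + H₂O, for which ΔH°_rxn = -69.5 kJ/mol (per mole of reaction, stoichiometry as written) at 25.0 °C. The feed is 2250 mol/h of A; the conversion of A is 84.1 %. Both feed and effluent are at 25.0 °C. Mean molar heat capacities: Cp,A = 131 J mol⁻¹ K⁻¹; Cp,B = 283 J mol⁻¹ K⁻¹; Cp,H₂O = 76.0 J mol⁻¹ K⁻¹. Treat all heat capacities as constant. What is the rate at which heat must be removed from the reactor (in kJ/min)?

Extent of reaction ξ = 0.841 × 2250 / 2 = 946.12 mol/h
Reaction term: ξ·ΔH°_rxn = 946.12 × -69.5 = -65756 kJ/h
Q = ΔH = -65756 kJ/h = -18.265 kW
Heat removed = 1095.9 kJ/min

Q_out = 1100 kJ/min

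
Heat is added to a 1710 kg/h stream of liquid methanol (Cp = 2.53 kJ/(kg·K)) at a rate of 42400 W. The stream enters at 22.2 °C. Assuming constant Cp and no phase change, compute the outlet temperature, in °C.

T_out = 57.5 °C

Q = 42400 W = 152640 kJ/h
ΔT = Q/(ṁ·Cp) = 152640/(1710×2.53) = 35.282 K
T_out = 22.2 + 35.282 = 57.482 °C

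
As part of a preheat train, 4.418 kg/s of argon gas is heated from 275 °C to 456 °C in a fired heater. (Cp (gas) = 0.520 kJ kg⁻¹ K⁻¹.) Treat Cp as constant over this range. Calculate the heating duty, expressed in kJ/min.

Q = ṁ·Cp·ΔT = 4.418 × 0.520 × (456 − 275) = 415.82 kJ/s
Heating duty = 24949 kJ/min

Q = 24900 kJ/min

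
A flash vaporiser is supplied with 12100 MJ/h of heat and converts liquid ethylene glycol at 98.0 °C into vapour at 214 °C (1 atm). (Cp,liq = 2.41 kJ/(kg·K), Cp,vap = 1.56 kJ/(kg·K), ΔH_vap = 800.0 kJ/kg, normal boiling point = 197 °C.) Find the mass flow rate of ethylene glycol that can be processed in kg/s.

ṁ = 3.16 kg/s

Δh = 2.41×(197−98.0) + 800.0 + 1.56×(214−197) = 1065.1 kJ/kg
Q = 12100 MJ/h = 3361.1 kJ/s = 3361.1 kJ/s
ṁ = Q/Δh = 3361.1 / 1065.1 = 3.1556 kg/s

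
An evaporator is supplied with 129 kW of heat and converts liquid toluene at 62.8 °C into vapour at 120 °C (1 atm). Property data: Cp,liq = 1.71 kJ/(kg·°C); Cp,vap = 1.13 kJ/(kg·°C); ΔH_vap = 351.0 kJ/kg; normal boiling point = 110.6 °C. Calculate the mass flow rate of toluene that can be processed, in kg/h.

Δh = 1.71×(110.6−62.8) + 351.0 + 1.13×(120−110.6) = 443.36 kJ/kg
Q = 129 kW = 129 kJ/s = 464400 kJ/h
ṁ = Q/Δh = 464400 / 443.36 = 1047.5 kg/h

ṁ = 1050 kg/h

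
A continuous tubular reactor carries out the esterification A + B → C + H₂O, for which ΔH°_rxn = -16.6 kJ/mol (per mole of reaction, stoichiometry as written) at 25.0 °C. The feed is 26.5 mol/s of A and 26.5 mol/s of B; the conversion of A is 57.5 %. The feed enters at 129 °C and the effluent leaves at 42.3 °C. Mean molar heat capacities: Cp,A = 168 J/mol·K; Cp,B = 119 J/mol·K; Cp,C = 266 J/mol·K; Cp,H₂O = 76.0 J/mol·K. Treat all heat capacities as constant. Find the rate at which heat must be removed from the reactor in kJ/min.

Q_out = 53900 kJ/min

Extent of reaction ξ = 0.575 × 26.5 = 15.237 mol/s
Reaction term: ξ·ΔH°_rxn = 15.237 × -16.6 = -252.94 kJ/s
Sensible, feed 129→25 °C: -790.97 kJ/s
Outlet flows (mol/s): A 11.263, B 11.263, C 15.237, H₂O 15.237
Sensible, products 25→42.3 °C: 146.07 kJ/s
Q = ΔH = -897.84 kJ/s = -897.84 kW
Heat removed = 53870 kJ/min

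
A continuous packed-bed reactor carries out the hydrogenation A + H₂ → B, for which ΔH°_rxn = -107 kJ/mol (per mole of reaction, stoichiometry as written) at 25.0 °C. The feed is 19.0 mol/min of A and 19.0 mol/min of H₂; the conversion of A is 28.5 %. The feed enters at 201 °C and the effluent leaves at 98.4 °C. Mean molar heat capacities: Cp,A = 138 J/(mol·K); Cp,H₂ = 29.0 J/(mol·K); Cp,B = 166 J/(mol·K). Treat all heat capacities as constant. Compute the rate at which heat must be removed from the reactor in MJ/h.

Extent of reaction ξ = 0.285 × 19.0 = 5.415 mol/min
Reaction term: ξ·ΔH°_rxn = 5.415 × -107 = -579.4 kJ/min
Sensible, feed 201→25 °C: -558.45 kJ/min
Outlet flows (mol/min): A 13.585, H₂ 13.585, B 5.415
Sensible, products 25→98.4 °C: 232.5 kJ/min
Q = ΔH = -905.35 kJ/min = -15.089 kW
Heat removed = 54.321 MJ/h

Q_out = 54.3 MJ/h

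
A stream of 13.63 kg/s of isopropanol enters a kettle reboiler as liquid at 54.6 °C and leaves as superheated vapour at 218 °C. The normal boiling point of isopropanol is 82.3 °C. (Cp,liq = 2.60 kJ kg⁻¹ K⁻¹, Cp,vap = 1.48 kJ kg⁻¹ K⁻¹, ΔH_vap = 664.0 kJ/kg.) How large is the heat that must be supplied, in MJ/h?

liquid 54.6→82.3 °C: 72.02 kJ/kg
vaporisation at 82.3 °C: 664 kJ/kg
vapour 82.3→218 °C: 200.84 kJ/kg
Δh = 72.02 + 664 + 200.84 = 936.86 kJ/kg
Q = ṁ·Δh = 13.63 kg/s × 936.86 kJ/kg = 12769 kJ/s
|Q| = 12769 kW = 45970 MJ/h

Q = 46000 MJ/h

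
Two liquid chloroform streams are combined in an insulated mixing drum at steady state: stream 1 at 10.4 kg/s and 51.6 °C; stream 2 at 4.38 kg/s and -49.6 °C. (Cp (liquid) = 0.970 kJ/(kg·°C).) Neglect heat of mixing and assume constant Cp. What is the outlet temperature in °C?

Energy balance with Q = 0: Σ ṁᵢCp,ᵢ(T_out − Tᵢ) = 0
Σ ṁᵢCp,ᵢTᵢ = 10.4×0.970×51.6 + 4.38×0.970×-49.6 = 309.81
Σ ṁᵢCp,ᵢ = 10.4×0.970 + 4.38×0.970 = 14.337
T_out = 309.81 / 14.337 = 21.61 °C

T_out = 21.6 °C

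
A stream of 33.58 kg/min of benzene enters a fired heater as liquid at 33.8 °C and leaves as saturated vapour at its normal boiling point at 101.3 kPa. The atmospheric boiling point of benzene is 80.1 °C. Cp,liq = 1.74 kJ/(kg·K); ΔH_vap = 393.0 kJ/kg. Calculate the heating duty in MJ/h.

Q = 954 MJ/h

liquid 33.8→80.1 °C: 80.562 kJ/kg
vaporisation at 80.1 °C: 393 kJ/kg
Δh = 80.562 + 393 = 473.56 kJ/kg
Q = ṁ·Δh = 33.58 kg/min × 473.56 kJ/kg = 15902 kJ/min
|Q| = 265.04 kW = 954.13 MJ/h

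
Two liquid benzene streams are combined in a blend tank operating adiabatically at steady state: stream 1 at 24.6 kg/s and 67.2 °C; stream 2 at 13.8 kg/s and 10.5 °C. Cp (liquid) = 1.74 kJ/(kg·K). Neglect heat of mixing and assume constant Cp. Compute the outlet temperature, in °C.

T_out = 46.8 °C

Adiabatic, steady state ⇒ Σ ṁᵢCp,ᵢ(T_out − Tᵢ) = 0
Σ ṁᵢCp,ᵢTᵢ = 24.6×1.74×67.2 + 13.8×1.74×10.5 = 3128.6
Σ ṁᵢCp,ᵢ = 24.6×1.74 + 13.8×1.74 = 66.816
T_out = 3128.6 / 66.816 = 46.823 °C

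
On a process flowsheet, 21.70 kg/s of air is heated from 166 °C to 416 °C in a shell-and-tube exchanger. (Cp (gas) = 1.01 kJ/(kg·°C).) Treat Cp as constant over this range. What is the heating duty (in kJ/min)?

Q = ṁ·Cp·ΔT = 21.70 × 1.01 × (416 − 166) = 5479.2 kJ/s
Heating duty = 328750 kJ/min

Q = 329000 kJ/min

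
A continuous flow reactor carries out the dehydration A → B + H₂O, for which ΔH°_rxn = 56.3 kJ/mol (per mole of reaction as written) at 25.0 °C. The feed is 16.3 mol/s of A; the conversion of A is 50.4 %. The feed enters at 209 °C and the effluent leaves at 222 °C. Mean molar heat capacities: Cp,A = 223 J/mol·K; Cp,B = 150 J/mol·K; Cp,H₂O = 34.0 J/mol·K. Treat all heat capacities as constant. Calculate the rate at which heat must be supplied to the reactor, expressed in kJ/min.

Q_in = 26800 kJ/min

Extent of reaction ξ = 0.504 × 16.3 = 8.2152 mol/s
Reaction term: ξ·ΔH°_rxn = 8.2152 × 56.3 = 462.52 kJ/s
Sensible, feed 209→25 °C: -668.82 kJ/s
Outlet flows (mol/s): A 8.0848, B 8.2152, H₂O 8.2152
Sensible, products 25→222 °C: 652.96 kJ/s
Q = ΔH = 446.65 kJ/s = 446.65 kW
Heat supplied = 26799 kJ/min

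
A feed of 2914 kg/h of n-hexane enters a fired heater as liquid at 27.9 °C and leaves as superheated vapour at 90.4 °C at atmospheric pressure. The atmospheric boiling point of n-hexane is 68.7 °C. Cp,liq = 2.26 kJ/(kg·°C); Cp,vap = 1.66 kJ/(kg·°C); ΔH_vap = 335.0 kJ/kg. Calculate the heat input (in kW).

Q = 375 kW

liquid 27.9→68.7 °C: 92.208 kJ/kg
vaporisation at 68.7 °C: 335 kJ/kg
vapour 68.7→90.4 °C: 36.022 kJ/kg
Δh = 92.208 + 335 + 36.022 = 463.23 kJ/kg
Q = ṁ·Δh = 2914 kg/h × 463.23 kJ/kg = 1.3499e+06 kJ/h
|Q| = 374.96 kW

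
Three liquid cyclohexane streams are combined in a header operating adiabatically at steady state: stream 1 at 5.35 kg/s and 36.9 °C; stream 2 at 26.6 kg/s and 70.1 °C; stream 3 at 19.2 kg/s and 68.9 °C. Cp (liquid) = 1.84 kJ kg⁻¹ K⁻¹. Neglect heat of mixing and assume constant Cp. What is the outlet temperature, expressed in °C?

No heat crosses the boundary, so H_out = H_in.
Σ ṁᵢCp,ᵢTᵢ = 5.35×1.84×36.9 + 26.6×1.84×70.1 + 19.2×1.84×68.9 = 6228.3
Σ ṁᵢCp,ᵢ = 5.35×1.84 + 26.6×1.84 + 19.2×1.84 = 94.116
T_out = 6228.3 / 94.116 = 66.177 °C

T_out = 66.2 °C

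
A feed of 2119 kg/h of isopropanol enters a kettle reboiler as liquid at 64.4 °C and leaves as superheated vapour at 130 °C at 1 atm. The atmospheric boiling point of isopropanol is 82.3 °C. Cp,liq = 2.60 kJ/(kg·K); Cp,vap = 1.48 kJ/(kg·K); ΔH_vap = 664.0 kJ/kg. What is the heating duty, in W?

Q = 460000 W

liquid 64.4→82.3 °C: 46.54 kJ/kg
vaporisation at 82.3 °C: 664 kJ/kg
vapour 82.3→130 °C: 70.596 kJ/kg
Δh = 46.54 + 664 + 70.596 = 781.14 kJ/kg
Q = ṁ·Δh = 2119 kg/h × 781.14 kJ/kg = 1.6552e+06 kJ/h
|Q| = 459.79 kW = 459790 W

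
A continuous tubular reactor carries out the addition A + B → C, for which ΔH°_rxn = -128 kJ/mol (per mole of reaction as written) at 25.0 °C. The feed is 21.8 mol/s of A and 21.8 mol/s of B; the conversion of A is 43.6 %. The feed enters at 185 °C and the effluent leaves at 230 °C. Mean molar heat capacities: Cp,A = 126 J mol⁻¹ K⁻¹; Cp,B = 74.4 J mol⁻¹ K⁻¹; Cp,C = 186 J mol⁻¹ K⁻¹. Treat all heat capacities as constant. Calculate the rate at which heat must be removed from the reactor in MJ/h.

Extent of reaction ξ = 0.436 × 21.8 = 9.5048 mol/s
Reaction term: ξ·ΔH°_rxn = 9.5048 × -128 = -1216.6 kJ/s
Sensible, feed 185→25 °C: -699 kJ/s
Outlet flows (mol/s): A 12.295, B 12.295, C 9.5048
Sensible, products 25→230 °C: 867.53 kJ/s
Q = ΔH = -1048.1 kJ/s = -1048.1 kW
Heat removed = 3773.1 MJ/h

Q_out = 3770 MJ/h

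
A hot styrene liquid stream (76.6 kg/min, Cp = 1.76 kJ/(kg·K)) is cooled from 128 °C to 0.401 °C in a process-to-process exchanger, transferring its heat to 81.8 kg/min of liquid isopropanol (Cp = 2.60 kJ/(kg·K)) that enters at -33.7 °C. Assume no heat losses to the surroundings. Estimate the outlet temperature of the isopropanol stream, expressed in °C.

T_c,out = 47.2 °C

Heat released by hot stream: Q = 76.6 × 1.76 × (128 − 0.401) = 17202 kJ/min
Energy balance on cold side (adiabatic exchanger): Q = ṁ_c·Cp_c·(T_c,out − T_c,in)
T_c,out = -33.7 + 17202/(81.8 × 2.60) = 47.184 °C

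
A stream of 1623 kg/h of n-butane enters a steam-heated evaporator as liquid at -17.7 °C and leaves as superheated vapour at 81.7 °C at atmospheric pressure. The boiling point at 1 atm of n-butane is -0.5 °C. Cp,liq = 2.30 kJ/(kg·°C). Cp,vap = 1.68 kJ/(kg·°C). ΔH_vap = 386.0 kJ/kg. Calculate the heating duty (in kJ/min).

Q = 15200 kJ/min

liquid -17.7→-0.5 °C: 39.56 kJ/kg
vaporisation at -0.5 °C: 386 kJ/kg
vapour -0.5→81.7 °C: 138.1 kJ/kg
Δh = 39.56 + 386 + 138.1 = 563.66 kJ/kg
Q = ṁ·Δh = 1623 kg/h × 563.66 kJ/kg = 914810 kJ/h
|Q| = 254.11 kW = 15247 kJ/min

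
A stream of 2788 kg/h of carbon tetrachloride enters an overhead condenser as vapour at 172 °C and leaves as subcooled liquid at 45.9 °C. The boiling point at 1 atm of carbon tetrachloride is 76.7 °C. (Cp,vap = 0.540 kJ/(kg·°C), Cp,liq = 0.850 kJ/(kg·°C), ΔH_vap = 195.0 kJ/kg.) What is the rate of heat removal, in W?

vapour 172→76.7 °C: -51.462 kJ/kg
condensation at 76.7 °C: -195 kJ/kg
liquid 76.7→45.9 °C: -26.18 kJ/kg
Δh = -51.462 + -195 + -26.18 = -272.64 kJ/kg
Q = ṁ·Δh = 2788 kg/h × -272.64 kJ/kg = -760130 kJ/h
|Q| = 211.15 kW = 211150 W

Q_c = 211000 W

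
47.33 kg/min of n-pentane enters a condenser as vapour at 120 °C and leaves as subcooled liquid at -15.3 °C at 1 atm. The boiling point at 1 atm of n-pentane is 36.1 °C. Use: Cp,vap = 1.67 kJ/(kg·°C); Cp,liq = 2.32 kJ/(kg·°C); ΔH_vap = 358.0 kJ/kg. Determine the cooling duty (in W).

Q_c = 487000 W

vapour 120→36.1 °C: -140.11 kJ/kg
condensation at 36.1 °C: -358 kJ/kg
liquid 36.1→-15.3 °C: -119.25 kJ/kg
Δh = -140.11 + -358 + -119.25 = -617.36 kJ/kg
Q = ṁ·Δh = 47.33 kg/min × -617.36 kJ/kg = -29220 kJ/min
|Q| = 486.99 kW = 486990 W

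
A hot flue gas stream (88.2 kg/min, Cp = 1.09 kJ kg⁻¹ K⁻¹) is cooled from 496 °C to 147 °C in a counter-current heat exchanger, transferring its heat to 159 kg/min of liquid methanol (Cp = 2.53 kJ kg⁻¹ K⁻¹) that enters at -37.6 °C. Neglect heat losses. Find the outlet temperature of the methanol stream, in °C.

Heat released by hot stream: Q = 88.2 × 1.09 × (496 − 147) = 33552 kJ/min
Energy balance on cold side (adiabatic exchanger): Q = ṁ_c·Cp_c·(T_c,out − T_c,in)
T_c,out = -37.6 + 33552/(159 × 2.53) = 45.807 °C

T_c,out = 45.8 °C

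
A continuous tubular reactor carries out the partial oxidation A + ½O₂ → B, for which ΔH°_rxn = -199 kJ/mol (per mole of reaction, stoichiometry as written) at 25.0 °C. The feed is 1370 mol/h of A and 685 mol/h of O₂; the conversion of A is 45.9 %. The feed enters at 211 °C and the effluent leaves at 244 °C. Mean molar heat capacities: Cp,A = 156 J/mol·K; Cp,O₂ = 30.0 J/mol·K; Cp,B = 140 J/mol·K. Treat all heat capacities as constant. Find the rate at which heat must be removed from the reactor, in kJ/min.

Extent of reaction ξ = 0.459 × 1370 = 628.83 mol/h
Reaction term: ξ·ΔH°_rxn = 628.83 × -199 = -125140 kJ/h
Sensible, feed 211→25 °C: -43574 kJ/h
Outlet flows (mol/h): A 741.17, O₂ 370.58, B 628.83
Sensible, products 25→244 °C: 47036 kJ/h
Q = ΔH = -121680 kJ/h = -33.799 kW
Heat removed = 2027.9 kJ/min

Q_out = 2030 kJ/min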